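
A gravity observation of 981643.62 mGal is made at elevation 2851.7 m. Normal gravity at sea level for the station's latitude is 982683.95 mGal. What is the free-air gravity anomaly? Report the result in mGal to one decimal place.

Free-air correction = 0.3086 × 2851.7 = 880.03 mGal
Free-air anomaly = 981643.62 − 982683.95 + (880.03) = -160.30 mGal

-160.3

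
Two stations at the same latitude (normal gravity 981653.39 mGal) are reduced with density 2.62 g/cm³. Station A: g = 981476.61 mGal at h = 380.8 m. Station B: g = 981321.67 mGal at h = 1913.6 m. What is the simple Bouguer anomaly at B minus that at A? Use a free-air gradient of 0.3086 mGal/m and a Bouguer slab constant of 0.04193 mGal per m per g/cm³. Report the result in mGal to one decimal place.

Δg_SB(A) = 981476.61 − 981653.39 + 0.3086×380.8 − 0.04193×2.62×380.8 = -101.10 mGal
Δg_SB(B) = 981321.67 − 981653.39 + 0.3086×1913.6 − 0.04193×2.62×1913.6 = 48.60 mGal
Difference = 48.60 − (-101.10) = 149.70 mGal

149.7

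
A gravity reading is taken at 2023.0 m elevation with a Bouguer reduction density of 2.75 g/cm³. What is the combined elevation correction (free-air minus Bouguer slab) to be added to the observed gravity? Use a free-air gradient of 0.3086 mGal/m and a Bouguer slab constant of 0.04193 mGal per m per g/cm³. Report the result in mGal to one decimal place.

Combined gradient = 0.3086 − 0.04193 × 2.75 = 0.1932925 mGal/m
Combined elevation correction = 0.1932925 × 2023.0 = 391.0 mGal

391.0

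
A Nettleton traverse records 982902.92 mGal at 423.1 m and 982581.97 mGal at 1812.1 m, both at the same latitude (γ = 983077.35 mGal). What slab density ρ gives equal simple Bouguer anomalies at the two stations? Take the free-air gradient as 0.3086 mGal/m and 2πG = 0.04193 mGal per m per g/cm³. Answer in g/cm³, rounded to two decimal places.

1.85

Δg_obs = 982581.97 − 982902.92 = -320.95 mGal over Δh = 1812.1 − 423.1 = 1389.0 m
Equal Bouguer anomalies ⇒ Δg_obs + (0.3086 − 0.04193ρ)·Δh = 0
0.3086 − 0.04193ρ = −Δg_obs/Δh = 0.23107
ρ = (0.3086 − 0.23107) / 0.04193 = 1.85 g/cm³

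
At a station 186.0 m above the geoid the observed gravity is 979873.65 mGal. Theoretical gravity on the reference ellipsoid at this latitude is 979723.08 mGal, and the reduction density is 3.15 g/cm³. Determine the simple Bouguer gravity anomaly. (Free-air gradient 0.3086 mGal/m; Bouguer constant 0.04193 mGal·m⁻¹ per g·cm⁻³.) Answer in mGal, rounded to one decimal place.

Free-air correction = 0.3086 × 186.0 = 57.40 mGal
Free-air anomaly = 979873.65 − 979723.08 + (57.40) = 207.97 mGal
Bouguer slab correction = 0.04193 × 3.15 × 186.0 = 24.57 mGal
Simple Bouguer anomaly = 207.97 − (24.57) = 183.40 mGal

183.4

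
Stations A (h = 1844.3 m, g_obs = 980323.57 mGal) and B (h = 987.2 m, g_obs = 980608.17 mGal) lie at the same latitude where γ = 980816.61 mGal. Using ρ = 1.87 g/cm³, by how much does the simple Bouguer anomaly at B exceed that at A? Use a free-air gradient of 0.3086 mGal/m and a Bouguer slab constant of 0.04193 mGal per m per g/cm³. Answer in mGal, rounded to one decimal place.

87.3

Δg_SB(A) = 980323.57 − 980816.61 + 0.3086×1844.3 − 0.04193×1.87×1844.3 = -68.50 mGal
Δg_SB(B) = 980608.17 − 980816.61 + 0.3086×987.2 − 0.04193×1.87×987.2 = 18.80 mGal
Difference = 18.80 − (-68.50) = 87.30 mGal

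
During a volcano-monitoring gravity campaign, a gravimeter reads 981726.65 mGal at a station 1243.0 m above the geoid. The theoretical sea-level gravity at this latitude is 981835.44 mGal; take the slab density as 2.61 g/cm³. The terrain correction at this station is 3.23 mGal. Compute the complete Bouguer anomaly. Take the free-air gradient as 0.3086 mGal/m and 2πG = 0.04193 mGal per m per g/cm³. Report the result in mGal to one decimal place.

Free-air correction = 0.3086 × 1243.0 = 383.59 mGal
Free-air anomaly = 981726.65 − 981835.44 + (383.59) = 274.80 mGal
Bouguer slab correction = 0.04193 × 2.61 × 1243.0 = 136.03 mGal
Simple Bouguer anomaly = 274.80 − (136.03) = 138.77 mGal
Complete Bouguer anomaly = 138.77 + 3.23 = 142.00 mGal

142.0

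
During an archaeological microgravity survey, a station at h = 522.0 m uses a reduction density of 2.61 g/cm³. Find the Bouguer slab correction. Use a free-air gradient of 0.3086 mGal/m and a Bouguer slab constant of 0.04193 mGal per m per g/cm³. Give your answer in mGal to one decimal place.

57.1

Bouguer slab correction = 0.04193 × 2.61 × 522.0 = 57.1 mGal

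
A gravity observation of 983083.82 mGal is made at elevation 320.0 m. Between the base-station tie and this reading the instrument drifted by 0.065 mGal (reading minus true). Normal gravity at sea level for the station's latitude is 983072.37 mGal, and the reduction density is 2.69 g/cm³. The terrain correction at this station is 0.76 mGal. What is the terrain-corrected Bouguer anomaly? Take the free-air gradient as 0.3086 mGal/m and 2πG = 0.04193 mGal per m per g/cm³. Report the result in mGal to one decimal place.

Drift-corrected reading = 983083.82 − (0.065) = 983083.755 mGal
Free-air correction = 0.3086 × 320.0 = 98.75 mGal
Free-air anomaly = 983083.755 − 983072.37 + (98.75) = 110.135 mGal
Bouguer slab correction = 0.04193 × 2.69 × 320.0 = 36.09 mGal
Simple Bouguer anomaly = 110.135 − (36.09) = 74.045 mGal
Complete Bouguer anomaly = 74.045 + 0.76 = 74.805 mGal

74.8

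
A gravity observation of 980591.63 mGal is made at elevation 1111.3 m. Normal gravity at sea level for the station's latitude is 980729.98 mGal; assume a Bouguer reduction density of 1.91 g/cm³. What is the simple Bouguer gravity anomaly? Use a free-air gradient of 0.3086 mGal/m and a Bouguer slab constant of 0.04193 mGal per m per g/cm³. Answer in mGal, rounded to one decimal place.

Free-air correction = 0.3086 × 1111.3 = 342.95 mGal
Free-air anomaly = 980591.63 − 980729.98 + (342.95) = 204.60 mGal
Bouguer slab correction = 0.04193 × 1.91 × 1111.3 = 89.00 mGal
Simple Bouguer anomaly = 204.60 − (89.00) = 115.60 mGal

115.6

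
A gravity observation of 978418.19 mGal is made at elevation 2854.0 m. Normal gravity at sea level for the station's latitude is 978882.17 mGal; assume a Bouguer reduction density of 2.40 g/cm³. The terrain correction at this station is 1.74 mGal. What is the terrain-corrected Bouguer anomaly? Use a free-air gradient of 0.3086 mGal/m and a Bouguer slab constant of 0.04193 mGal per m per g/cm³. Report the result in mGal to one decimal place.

131.3

Free-air correction = 0.3086 × 2854.0 = 880.74 mGal
Free-air anomaly = 978418.19 − 978882.17 + (880.74) = 416.76 mGal
Bouguer slab correction = 0.04193 × 2.40 × 2854.0 = 287.20 mGal
Simple Bouguer anomaly = 416.76 − (287.20) = 129.56 mGal
Complete Bouguer anomaly = 129.56 + 1.74 = 131.30 mGal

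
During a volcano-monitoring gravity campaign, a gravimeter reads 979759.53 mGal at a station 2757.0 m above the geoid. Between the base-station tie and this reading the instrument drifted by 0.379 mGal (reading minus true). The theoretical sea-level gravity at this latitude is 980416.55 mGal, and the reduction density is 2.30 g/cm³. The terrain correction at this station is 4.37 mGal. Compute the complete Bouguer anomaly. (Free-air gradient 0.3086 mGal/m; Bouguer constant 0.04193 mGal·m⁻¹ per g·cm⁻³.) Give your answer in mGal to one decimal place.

-68.1

Drift-corrected reading = 979759.53 − (0.379) = 979759.151 mGal
Free-air correction = 0.3086 × 2757.0 = 850.81 mGal
Free-air anomaly = 979759.151 − 980416.55 + (850.81) = 193.411 mGal
Bouguer slab correction = 0.04193 × 2.30 × 2757.0 = 265.88 mGal
Simple Bouguer anomaly = 193.411 − (265.88) = -72.469 mGal
Complete Bouguer anomaly = -72.469 + 4.37 = -68.099 mGal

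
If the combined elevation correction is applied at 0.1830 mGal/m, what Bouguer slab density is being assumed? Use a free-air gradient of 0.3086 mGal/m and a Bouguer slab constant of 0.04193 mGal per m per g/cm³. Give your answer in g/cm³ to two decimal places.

0.1830 = 0.3086 − 0.04193 × ρ
ρ = (0.3086 − 0.1830) / 0.04193 = 3.00 g/cm³

3.00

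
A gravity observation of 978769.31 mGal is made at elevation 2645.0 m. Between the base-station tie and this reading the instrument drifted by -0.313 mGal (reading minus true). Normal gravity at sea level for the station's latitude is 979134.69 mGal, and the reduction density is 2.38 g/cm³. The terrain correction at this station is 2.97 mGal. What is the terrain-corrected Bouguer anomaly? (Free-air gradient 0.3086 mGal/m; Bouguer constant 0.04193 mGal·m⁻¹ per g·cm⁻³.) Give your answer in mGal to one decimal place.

Drift-corrected reading = 978769.31 − (-0.313) = 978769.623 mGal
Free-air correction = 0.3086 × 2645.0 = 816.25 mGal
Free-air anomaly = 978769.623 − 979134.69 + (816.25) = 451.183 mGal
Bouguer slab correction = 0.04193 × 2.38 × 2645.0 = 263.95 mGal
Simple Bouguer anomaly = 451.183 − (263.95) = 187.233 mGal
Complete Bouguer anomaly = 187.233 + 2.97 = 190.203 mGal

190.2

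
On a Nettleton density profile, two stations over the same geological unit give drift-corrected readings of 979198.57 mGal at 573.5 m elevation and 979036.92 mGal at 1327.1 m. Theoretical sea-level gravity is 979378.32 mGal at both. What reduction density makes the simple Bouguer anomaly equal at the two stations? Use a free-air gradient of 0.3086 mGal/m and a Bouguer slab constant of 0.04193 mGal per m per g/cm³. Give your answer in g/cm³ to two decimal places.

2.24

Δg_obs = 979036.92 − 979198.57 = -161.65 mGal over Δh = 1327.1 − 573.5 = 753.6 m
Equal Bouguer anomalies ⇒ Δg_obs + (0.3086 − 0.04193ρ)·Δh = 0
0.3086 − 0.04193ρ = −Δg_obs/Δh = 0.21450
ρ = (0.3086 − 0.21450) / 0.04193 = 2.24 g/cm³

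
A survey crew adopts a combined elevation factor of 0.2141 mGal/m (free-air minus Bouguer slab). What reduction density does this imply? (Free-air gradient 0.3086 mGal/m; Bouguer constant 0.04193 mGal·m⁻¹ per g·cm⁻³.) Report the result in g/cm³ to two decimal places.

2.25

0.2141 = 0.3086 − 0.04193 × ρ
ρ = (0.3086 − 0.2141) / 0.04193 = 2.25 g/cm³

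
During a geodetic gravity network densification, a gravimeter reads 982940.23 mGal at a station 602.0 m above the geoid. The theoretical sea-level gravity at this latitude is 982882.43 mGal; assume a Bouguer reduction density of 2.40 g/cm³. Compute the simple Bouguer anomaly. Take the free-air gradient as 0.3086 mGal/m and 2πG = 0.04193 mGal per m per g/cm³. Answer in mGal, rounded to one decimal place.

Free-air correction = 0.3086 × 602.0 = 185.78 mGal
Free-air anomaly = 982940.23 − 982882.43 + (185.78) = 243.58 mGal
Bouguer slab correction = 0.04193 × 2.40 × 602.0 = 60.58 mGal
Simple Bouguer anomaly = 243.58 − (60.58) = 183.00 mGal

183.0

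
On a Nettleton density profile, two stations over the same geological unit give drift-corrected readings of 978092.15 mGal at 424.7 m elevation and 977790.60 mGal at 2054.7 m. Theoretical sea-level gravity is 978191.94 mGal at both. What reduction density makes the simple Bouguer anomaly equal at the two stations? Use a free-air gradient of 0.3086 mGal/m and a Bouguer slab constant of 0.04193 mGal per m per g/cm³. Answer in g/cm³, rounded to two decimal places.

2.95

Δg_obs = 977790.60 − 978092.15 = -301.55 mGal over Δh = 2054.7 − 424.7 = 1630.0 m
Equal Bouguer anomalies ⇒ Δg_obs + (0.3086 − 0.04193ρ)·Δh = 0
0.3086 − 0.04193ρ = −Δg_obs/Δh = 0.18500
ρ = (0.3086 − 0.18500) / 0.04193 = 2.95 g/cm³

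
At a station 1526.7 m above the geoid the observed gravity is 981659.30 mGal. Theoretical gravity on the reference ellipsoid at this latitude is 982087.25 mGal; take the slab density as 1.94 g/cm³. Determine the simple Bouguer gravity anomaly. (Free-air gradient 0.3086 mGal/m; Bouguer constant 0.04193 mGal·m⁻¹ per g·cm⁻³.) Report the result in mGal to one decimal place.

Free-air correction = 0.3086 × 1526.7 = 471.14 mGal
Free-air anomaly = 981659.30 − 982087.25 + (471.14) = 43.19 mGal
Bouguer slab correction = 0.04193 × 1.94 × 1526.7 = 124.19 mGal
Simple Bouguer anomaly = 43.19 − (124.19) = -81.00 mGal

-81.0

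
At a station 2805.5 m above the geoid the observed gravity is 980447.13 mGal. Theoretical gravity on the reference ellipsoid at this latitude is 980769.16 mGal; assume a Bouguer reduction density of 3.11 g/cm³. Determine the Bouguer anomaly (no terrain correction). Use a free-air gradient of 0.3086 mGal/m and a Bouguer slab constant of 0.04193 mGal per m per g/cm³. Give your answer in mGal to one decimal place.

177.9

Free-air correction = 0.3086 × 2805.5 = 865.78 mGal
Free-air anomaly = 980447.13 − 980769.16 + (865.78) = 543.75 mGal
Bouguer slab correction = 0.04193 × 3.11 × 2805.5 = 365.84 mGal
Simple Bouguer anomaly = 543.75 − (365.84) = 177.91 mGal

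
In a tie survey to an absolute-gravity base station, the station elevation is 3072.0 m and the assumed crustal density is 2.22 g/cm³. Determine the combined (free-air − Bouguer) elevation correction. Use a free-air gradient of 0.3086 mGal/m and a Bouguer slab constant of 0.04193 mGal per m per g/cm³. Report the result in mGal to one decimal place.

Combined gradient = 0.3086 − 0.04193 × 2.22 = 0.2155154 mGal/m
Combined elevation correction = 0.2155154 × 3072.0 = 662.1 mGal

662.1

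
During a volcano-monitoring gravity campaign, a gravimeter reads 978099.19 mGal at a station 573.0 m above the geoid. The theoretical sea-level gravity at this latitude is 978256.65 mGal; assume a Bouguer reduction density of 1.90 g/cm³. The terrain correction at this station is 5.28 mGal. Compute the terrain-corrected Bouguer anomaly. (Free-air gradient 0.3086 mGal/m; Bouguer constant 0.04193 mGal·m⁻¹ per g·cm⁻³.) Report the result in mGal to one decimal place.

-21.0

Free-air correction = 0.3086 × 573.0 = 176.83 mGal
Free-air anomaly = 978099.19 − 978256.65 + (176.83) = 19.37 mGal
Bouguer slab correction = 0.04193 × 1.90 × 573.0 = 45.65 mGal
Simple Bouguer anomaly = 19.37 − (45.65) = -26.28 mGal
Complete Bouguer anomaly = -26.28 + 5.28 = -21.00 mGal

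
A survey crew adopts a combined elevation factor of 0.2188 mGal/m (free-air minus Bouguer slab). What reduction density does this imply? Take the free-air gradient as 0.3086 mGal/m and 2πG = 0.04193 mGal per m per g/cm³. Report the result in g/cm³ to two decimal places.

0.2188 = 0.3086 − 0.04193 × ρ
ρ = (0.3086 − 0.2188) / 0.04193 = 2.14 g/cm³

2.14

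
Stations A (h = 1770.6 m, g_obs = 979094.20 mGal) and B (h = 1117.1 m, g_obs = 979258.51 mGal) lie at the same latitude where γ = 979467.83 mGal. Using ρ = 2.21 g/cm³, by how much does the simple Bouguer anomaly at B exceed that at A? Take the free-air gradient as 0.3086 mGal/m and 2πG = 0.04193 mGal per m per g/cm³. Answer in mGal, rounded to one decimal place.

23.2

Δg_SB(A) = 979094.20 − 979467.83 + 0.3086×1770.6 − 0.04193×2.21×1770.6 = 8.70 mGal
Δg_SB(B) = 979258.51 − 979467.83 + 0.3086×1117.1 − 0.04193×2.21×1117.1 = 31.90 mGal
Difference = 31.90 − (8.70) = 23.20 mGal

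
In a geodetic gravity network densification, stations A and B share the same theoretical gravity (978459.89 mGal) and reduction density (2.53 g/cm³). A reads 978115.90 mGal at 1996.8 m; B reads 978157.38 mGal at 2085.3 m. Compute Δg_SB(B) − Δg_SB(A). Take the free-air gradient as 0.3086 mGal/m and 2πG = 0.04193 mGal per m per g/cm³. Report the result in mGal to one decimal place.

59.4

Δg_SB(A) = 978115.90 − 978459.89 + 0.3086×1996.8 − 0.04193×2.53×1996.8 = 60.40 mGal
Δg_SB(B) = 978157.38 − 978459.89 + 0.3086×2085.3 − 0.04193×2.53×2085.3 = 119.80 mGal
Difference = 119.80 − (60.40) = 59.40 mGal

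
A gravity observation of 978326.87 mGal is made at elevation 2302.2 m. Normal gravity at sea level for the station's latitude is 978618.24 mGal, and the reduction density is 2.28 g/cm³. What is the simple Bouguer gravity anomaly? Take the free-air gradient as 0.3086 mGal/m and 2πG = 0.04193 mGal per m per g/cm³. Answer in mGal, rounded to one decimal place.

199.0

Free-air correction = 0.3086 × 2302.2 = 710.46 mGal
Free-air anomaly = 978326.87 − 978618.24 + (710.46) = 419.09 mGal
Bouguer slab correction = 0.04193 × 2.28 × 2302.2 = 220.09 mGal
Simple Bouguer anomaly = 419.09 − (220.09) = 199.00 mGal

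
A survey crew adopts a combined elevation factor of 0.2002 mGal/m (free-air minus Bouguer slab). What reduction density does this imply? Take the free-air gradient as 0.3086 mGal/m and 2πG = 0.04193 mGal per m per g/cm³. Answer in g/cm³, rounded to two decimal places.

0.2002 = 0.3086 − 0.04193 × ρ
ρ = (0.3086 − 0.2002) / 0.04193 = 2.59 g/cm³

2.59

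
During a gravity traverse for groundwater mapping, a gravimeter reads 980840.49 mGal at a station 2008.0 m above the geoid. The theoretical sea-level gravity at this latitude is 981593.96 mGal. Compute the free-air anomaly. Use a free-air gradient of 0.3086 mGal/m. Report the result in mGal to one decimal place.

Free-air correction = 0.3086 × 2008.0 = 619.67 mGal
Free-air anomaly = 980840.49 − 981593.96 + (619.67) = -133.80 mGal

-133.8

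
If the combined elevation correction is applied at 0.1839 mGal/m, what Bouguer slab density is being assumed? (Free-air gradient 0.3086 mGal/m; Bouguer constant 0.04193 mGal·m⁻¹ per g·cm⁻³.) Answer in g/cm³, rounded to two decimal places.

2.97

0.1839 = 0.3086 − 0.04193 × ρ
ρ = (0.3086 − 0.1839) / 0.04193 = 2.97 g/cm³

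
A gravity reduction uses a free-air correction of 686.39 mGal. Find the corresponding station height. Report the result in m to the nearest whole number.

2224

h = 686.39 / 0.3086 = 2224.21 m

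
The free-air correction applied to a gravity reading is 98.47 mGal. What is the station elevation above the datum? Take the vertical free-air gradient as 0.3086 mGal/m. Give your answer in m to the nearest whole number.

h = 98.47 / 0.3086 = 319.09 m

319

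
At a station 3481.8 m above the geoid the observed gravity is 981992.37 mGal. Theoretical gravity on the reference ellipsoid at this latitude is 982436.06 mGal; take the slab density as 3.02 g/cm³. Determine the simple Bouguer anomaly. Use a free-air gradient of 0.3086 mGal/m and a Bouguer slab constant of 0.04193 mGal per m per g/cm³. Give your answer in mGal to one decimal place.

Free-air correction = 0.3086 × 3481.8 = 1074.48 mGal
Free-air anomaly = 981992.37 − 982436.06 + (1074.48) = 630.79 mGal
Bouguer slab correction = 0.04193 × 3.02 × 3481.8 = 440.90 mGal
Simple Bouguer anomaly = 630.79 − (440.90) = 189.89 mGal

189.9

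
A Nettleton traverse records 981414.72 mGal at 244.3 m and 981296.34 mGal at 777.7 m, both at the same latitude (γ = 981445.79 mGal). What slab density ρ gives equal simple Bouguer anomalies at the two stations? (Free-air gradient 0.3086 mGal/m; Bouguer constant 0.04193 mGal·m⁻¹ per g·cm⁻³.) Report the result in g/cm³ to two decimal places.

Δg_obs = 981296.34 − 981414.72 = -118.38 mGal over Δh = 777.7 − 244.3 = 533.4 m
Equal Bouguer anomalies ⇒ Δg_obs + (0.3086 − 0.04193ρ)·Δh = 0
0.3086 − 0.04193ρ = −Δg_obs/Δh = 0.22193
ρ = (0.3086 − 0.22193) / 0.04193 = 2.07 g/cm³

2.07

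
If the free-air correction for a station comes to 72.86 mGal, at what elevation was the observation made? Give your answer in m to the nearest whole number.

h = 72.86 / 0.3086 = 236.10 m

236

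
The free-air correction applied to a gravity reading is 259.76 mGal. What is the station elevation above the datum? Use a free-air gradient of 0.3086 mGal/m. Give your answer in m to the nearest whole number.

h = 259.76 / 0.3086 = 841.74 m

842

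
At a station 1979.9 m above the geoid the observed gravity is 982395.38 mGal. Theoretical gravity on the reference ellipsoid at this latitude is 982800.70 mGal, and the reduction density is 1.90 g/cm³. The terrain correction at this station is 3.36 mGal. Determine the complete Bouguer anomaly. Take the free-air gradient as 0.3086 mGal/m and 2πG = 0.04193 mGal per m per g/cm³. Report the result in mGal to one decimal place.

51.3

Free-air correction = 0.3086 × 1979.9 = 611.00 mGal
Free-air anomaly = 982395.38 − 982800.70 + (611.00) = 205.68 mGal
Bouguer slab correction = 0.04193 × 1.90 × 1979.9 = 157.73 mGal
Simple Bouguer anomaly = 205.68 − (157.73) = 47.95 mGal
Complete Bouguer anomaly = 47.95 + 3.36 = 51.31 mGal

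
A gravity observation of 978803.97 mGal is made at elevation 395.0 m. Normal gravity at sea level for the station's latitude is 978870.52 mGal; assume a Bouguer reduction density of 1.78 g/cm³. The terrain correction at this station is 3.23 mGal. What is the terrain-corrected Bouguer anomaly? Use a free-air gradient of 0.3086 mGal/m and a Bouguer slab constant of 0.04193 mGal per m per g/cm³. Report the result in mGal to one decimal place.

Free-air correction = 0.3086 × 395.0 = 121.90 mGal
Free-air anomaly = 978803.97 − 978870.52 + (121.90) = 55.35 mGal
Bouguer slab correction = 0.04193 × 1.78 × 395.0 = 29.48 mGal
Simple Bouguer anomaly = 55.35 − (29.48) = 25.87 mGal
Complete Bouguer anomaly = 25.87 + 3.23 = 29.10 mGal

29.1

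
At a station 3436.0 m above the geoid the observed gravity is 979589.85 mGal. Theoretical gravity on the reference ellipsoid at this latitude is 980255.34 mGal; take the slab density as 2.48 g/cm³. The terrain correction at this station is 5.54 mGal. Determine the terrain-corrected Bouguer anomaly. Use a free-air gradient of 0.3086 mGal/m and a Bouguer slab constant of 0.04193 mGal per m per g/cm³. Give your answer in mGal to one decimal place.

Free-air correction = 0.3086 × 3436.0 = 1060.35 mGal
Free-air anomaly = 979589.85 − 980255.34 + (1060.35) = 394.86 mGal
Bouguer slab correction = 0.04193 × 2.48 × 3436.0 = 357.30 mGal
Simple Bouguer anomaly = 394.86 − (357.30) = 37.56 mGal
Complete Bouguer anomaly = 37.56 + 5.54 = 43.10 mGal

43.1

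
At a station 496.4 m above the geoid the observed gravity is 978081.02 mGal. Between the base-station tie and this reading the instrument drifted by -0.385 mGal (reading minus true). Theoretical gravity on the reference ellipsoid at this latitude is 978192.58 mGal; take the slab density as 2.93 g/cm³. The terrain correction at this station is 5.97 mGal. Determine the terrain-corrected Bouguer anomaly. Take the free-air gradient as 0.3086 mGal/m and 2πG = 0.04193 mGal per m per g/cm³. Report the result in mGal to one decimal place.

Drift-corrected reading = 978081.02 − (-0.385) = 978081.405 mGal
Free-air correction = 0.3086 × 496.4 = 153.19 mGal
Free-air anomaly = 978081.405 − 978192.58 + (153.19) = 42.015 mGal
Bouguer slab correction = 0.04193 × 2.93 × 496.4 = 60.99 mGal
Simple Bouguer anomaly = 42.015 − (60.99) = -18.975 mGal
Complete Bouguer anomaly = -18.975 + 5.97 = -13.005 mGal

-13.0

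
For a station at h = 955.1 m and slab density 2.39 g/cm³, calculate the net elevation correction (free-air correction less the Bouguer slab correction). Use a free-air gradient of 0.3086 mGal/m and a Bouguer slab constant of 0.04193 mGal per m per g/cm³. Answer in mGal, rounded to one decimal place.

Combined gradient = 0.3086 − 0.04193 × 2.39 = 0.2083873 mGal/m
Combined elevation correction = 0.2083873 × 955.1 = 199.0 mGal

199.0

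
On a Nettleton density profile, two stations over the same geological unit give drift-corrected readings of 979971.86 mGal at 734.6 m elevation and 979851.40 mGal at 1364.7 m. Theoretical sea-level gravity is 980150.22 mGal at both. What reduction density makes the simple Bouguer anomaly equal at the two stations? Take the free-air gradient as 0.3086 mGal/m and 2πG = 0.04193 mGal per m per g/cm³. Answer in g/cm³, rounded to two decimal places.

2.80

Δg_obs = 979851.40 − 979971.86 = -120.46 mGal over Δh = 1364.7 − 734.6 = 630.1 m
Equal Bouguer anomalies ⇒ Δg_obs + (0.3086 − 0.04193ρ)·Δh = 0
0.3086 − 0.04193ρ = −Δg_obs/Δh = 0.19118
ρ = (0.3086 − 0.19118) / 0.04193 = 2.80 g/cm³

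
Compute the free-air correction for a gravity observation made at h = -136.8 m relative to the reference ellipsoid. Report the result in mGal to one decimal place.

-42.2

Free-air correction = 0.3086 × -136.8 = -42.2 mGal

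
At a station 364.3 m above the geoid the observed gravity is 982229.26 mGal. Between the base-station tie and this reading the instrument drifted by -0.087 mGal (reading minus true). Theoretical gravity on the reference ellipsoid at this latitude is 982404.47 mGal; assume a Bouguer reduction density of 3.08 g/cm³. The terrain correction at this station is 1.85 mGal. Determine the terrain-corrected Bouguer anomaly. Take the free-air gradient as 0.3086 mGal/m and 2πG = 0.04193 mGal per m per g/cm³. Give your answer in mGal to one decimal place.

-107.9

Drift-corrected reading = 982229.26 − (-0.087) = 982229.347 mGal
Free-air correction = 0.3086 × 364.3 = 112.42 mGal
Free-air anomaly = 982229.347 − 982404.47 + (112.42) = -62.703 mGal
Bouguer slab correction = 0.04193 × 3.08 × 364.3 = 47.05 mGal
Simple Bouguer anomaly = -62.703 − (47.05) = -109.753 mGal
Complete Bouguer anomaly = -109.753 + 1.85 = -107.903 mGal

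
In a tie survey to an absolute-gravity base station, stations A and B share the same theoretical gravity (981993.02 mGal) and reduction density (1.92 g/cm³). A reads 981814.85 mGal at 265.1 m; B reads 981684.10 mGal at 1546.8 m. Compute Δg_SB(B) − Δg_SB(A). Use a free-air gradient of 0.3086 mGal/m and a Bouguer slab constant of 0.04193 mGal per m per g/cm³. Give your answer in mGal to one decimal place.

Δg_SB(A) = 981814.85 − 981993.02 + 0.3086×265.1 − 0.04193×1.92×265.1 = -117.70 mGal
Δg_SB(B) = 981684.10 − 981993.02 + 0.3086×1546.8 − 0.04193×1.92×1546.8 = 43.90 mGal
Difference = 43.90 − (-117.70) = 161.60 mGal

161.6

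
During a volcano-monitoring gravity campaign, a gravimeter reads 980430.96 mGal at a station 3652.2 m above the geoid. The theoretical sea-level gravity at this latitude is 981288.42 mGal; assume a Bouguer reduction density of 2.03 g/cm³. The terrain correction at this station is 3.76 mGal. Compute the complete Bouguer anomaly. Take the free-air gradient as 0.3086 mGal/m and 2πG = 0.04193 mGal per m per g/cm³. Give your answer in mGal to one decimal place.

Free-air correction = 0.3086 × 3652.2 = 1127.07 mGal
Free-air anomaly = 980430.96 − 981288.42 + (1127.07) = 269.61 mGal
Bouguer slab correction = 0.04193 × 2.03 × 3652.2 = 310.87 mGal
Simple Bouguer anomaly = 269.61 − (310.87) = -41.26 mGal
Complete Bouguer anomaly = -41.26 + 3.76 = -37.50 mGal

-37.5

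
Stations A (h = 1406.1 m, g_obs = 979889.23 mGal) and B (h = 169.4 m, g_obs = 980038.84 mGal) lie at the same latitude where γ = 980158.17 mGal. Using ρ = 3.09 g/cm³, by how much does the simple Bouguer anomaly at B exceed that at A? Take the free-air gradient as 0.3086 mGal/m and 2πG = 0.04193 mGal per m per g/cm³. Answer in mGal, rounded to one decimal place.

-71.8

Δg_SB(A) = 979889.23 − 980158.17 + 0.3086×1406.1 − 0.04193×3.09×1406.1 = -17.20 mGal
Δg_SB(B) = 980038.84 − 980158.17 + 0.3086×169.4 − 0.04193×3.09×169.4 = -89.00 mGal
Difference = -89.00 − (-17.20) = -71.80 mGal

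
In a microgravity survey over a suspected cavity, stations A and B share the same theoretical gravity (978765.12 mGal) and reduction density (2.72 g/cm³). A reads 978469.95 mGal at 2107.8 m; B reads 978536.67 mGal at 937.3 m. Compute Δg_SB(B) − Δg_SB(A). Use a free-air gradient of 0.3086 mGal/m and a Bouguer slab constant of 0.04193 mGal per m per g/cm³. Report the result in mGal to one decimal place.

-161.0

Δg_SB(A) = 978469.95 − 978765.12 + 0.3086×2107.8 − 0.04193×2.72×2107.8 = 114.90 mGal
Δg_SB(B) = 978536.67 − 978765.12 + 0.3086×937.3 − 0.04193×2.72×937.3 = -46.10 mGal
Difference = -46.10 − (114.90) = -161.00 mGal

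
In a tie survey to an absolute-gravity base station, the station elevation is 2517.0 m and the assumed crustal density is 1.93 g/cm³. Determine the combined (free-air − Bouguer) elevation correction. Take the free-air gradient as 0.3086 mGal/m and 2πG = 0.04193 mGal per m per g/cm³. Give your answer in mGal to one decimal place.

Combined gradient = 0.3086 − 0.04193 × 1.93 = 0.2276751 mGal/m
Combined elevation correction = 0.2276751 × 2517.0 = 573.1 mGal

573.1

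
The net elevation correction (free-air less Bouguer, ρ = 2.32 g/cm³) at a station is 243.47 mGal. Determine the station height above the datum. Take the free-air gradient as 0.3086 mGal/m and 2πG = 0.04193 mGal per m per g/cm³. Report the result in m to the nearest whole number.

Combined gradient = 0.3086 − 0.04193 × 2.32 = 0.2113224 mGal/m
h = 243.47 / 0.2113224 = 1152.13 m

1152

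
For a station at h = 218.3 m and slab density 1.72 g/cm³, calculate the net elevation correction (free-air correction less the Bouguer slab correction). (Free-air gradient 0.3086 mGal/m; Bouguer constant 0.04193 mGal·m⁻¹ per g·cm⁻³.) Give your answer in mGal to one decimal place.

Combined gradient = 0.3086 − 0.04193 × 1.72 = 0.2364804 mGal/m
Combined elevation correction = 0.2364804 × 218.3 = 51.6 mGal

51.6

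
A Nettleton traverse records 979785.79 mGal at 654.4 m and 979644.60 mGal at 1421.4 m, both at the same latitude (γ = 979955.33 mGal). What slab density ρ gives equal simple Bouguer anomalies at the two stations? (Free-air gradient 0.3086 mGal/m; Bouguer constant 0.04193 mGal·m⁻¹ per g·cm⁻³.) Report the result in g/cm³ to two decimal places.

Δg_obs = 979644.60 − 979785.79 = -141.19 mGal over Δh = 1421.4 − 654.4 = 767.0 m
Equal Bouguer anomalies ⇒ Δg_obs + (0.3086 − 0.04193ρ)·Δh = 0
0.3086 − 0.04193ρ = −Δg_obs/Δh = 0.18408
ρ = (0.3086 − 0.18408) / 0.04193 = 2.97 g/cm³

2.97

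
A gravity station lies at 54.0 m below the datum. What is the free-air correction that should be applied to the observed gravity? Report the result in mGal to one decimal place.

-16.7

Free-air correction = 0.3086 × -54.0 = -16.7 mGal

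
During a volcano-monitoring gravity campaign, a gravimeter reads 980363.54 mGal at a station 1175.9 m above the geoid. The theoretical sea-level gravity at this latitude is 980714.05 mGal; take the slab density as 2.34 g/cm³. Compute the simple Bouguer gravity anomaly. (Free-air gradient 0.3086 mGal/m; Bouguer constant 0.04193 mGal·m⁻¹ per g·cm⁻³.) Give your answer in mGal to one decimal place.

-103.0

Free-air correction = 0.3086 × 1175.9 = 362.88 mGal
Free-air anomaly = 980363.54 − 980714.05 + (362.88) = 12.37 mGal
Bouguer slab correction = 0.04193 × 2.34 × 1175.9 = 115.37 mGal
Simple Bouguer anomaly = 12.37 − (115.37) = -103.00 mGal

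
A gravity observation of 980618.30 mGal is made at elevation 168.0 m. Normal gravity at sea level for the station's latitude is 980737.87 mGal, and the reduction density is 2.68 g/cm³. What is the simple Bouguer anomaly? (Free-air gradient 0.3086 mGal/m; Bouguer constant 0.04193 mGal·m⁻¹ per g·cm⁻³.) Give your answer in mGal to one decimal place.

Free-air correction = 0.3086 × 168.0 = 51.84 mGal
Free-air anomaly = 980618.30 − 980737.87 + (51.84) = -67.73 mGal
Bouguer slab correction = 0.04193 × 2.68 × 168.0 = 18.88 mGal
Simple Bouguer anomaly = -67.73 − (18.88) = -86.61 mGal

-86.6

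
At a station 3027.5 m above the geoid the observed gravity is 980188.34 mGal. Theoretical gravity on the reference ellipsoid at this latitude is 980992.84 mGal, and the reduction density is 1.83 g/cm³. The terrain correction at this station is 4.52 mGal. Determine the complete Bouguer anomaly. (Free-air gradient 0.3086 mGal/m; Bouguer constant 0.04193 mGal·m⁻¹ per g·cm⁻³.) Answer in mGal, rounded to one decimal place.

-98.0

Free-air correction = 0.3086 × 3027.5 = 934.29 mGal
Free-air anomaly = 980188.34 − 980992.84 + (934.29) = 129.79 mGal
Bouguer slab correction = 0.04193 × 1.83 × 3027.5 = 232.31 mGal
Simple Bouguer anomaly = 129.79 − (232.31) = -102.52 mGal
Complete Bouguer anomaly = -102.52 + 4.52 = -98.00 mGal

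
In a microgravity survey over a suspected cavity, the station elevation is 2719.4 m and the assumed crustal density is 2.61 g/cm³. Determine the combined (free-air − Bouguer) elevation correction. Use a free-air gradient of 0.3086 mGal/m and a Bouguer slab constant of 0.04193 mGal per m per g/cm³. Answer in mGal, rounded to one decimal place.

Combined gradient = 0.3086 − 0.04193 × 2.61 = 0.1991627 mGal/m
Combined elevation correction = 0.1991627 × 2719.4 = 541.6 mGal

541.6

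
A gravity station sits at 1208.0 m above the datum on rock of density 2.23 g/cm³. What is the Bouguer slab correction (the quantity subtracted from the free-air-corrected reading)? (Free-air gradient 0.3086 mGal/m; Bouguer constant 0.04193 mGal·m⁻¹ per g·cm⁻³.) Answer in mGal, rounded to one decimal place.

Bouguer slab correction = 0.04193 × 2.23 × 1208.0 = 113.0 mGal

113.0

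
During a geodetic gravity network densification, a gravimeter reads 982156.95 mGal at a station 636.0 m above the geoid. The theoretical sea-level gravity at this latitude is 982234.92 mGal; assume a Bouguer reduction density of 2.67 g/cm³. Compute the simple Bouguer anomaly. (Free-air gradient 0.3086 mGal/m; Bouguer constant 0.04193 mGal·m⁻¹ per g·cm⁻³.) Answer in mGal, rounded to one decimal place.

47.1

Free-air correction = 0.3086 × 636.0 = 196.27 mGal
Free-air anomaly = 982156.95 − 982234.92 + (196.27) = 118.30 mGal
Bouguer slab correction = 0.04193 × 2.67 × 636.0 = 71.20 mGal
Simple Bouguer anomaly = 118.30 − (71.20) = 47.10 mGal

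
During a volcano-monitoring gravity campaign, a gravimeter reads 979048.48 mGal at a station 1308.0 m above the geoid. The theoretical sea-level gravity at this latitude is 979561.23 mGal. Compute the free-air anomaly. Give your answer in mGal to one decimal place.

Free-air correction = 0.3086 × 1308.0 = 403.65 mGal
Free-air anomaly = 979048.48 − 979561.23 + (403.65) = -109.10 mGal

-109.1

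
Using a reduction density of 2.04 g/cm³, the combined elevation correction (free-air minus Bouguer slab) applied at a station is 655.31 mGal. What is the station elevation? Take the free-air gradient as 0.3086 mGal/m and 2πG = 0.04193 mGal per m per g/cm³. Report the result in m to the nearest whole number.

Combined gradient = 0.3086 − 0.04193 × 2.04 = 0.2230628 mGal/m
h = 655.31 / 0.2230628 = 2937.78 m

2938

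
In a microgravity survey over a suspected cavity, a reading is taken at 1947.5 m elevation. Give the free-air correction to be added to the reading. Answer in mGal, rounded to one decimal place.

601.0

Free-air correction = 0.3086 × 1947.5 = 601.0 mGal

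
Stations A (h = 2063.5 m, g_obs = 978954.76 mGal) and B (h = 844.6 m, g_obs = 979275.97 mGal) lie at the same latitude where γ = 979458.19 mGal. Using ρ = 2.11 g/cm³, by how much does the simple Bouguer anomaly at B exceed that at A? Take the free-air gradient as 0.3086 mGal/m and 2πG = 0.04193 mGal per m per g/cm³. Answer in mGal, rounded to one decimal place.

Δg_SB(A) = 978954.76 − 979458.19 + 0.3086×2063.5 − 0.04193×2.11×2063.5 = -49.20 mGal
Δg_SB(B) = 979275.97 − 979458.19 + 0.3086×844.6 − 0.04193×2.11×844.6 = 3.70 mGal
Difference = 3.70 − (-49.20) = 52.90 mGal

52.9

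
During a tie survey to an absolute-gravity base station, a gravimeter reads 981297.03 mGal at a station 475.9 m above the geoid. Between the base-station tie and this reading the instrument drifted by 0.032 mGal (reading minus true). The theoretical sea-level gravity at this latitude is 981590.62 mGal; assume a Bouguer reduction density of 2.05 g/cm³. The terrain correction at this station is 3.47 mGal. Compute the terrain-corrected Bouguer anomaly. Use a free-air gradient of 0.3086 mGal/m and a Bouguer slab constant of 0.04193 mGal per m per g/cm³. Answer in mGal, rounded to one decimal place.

-184.2

Drift-corrected reading = 981297.03 − (0.032) = 981296.998 mGal
Free-air correction = 0.3086 × 475.9 = 146.86 mGal
Free-air anomaly = 981296.998 − 981590.62 + (146.86) = -146.762 mGal
Bouguer slab correction = 0.04193 × 2.05 × 475.9 = 40.91 mGal
Simple Bouguer anomaly = -146.762 − (40.91) = -187.672 mGal
Complete Bouguer anomaly = -187.672 + 3.47 = -184.202 mGal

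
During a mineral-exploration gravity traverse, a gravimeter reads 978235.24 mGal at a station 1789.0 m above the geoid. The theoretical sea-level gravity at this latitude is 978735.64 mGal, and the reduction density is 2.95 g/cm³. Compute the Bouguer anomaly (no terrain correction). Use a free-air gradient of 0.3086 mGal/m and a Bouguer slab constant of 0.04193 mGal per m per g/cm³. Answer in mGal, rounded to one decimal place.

-169.6

Free-air correction = 0.3086 × 1789.0 = 552.09 mGal
Free-air anomaly = 978235.24 − 978735.64 + (552.09) = 51.69 mGal
Bouguer slab correction = 0.04193 × 2.95 × 1789.0 = 221.29 mGal
Simple Bouguer anomaly = 51.69 − (221.29) = -169.60 mGal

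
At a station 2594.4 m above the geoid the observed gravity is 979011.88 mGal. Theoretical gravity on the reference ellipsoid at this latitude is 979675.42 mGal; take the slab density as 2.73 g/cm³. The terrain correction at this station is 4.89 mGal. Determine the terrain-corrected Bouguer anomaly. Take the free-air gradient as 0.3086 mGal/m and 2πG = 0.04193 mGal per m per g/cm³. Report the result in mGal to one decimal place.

Free-air correction = 0.3086 × 2594.4 = 800.63 mGal
Free-air anomaly = 979011.88 − 979675.42 + (800.63) = 137.09 mGal
Bouguer slab correction = 0.04193 × 2.73 × 2594.4 = 296.98 mGal
Simple Bouguer anomaly = 137.09 − (296.98) = -159.89 mGal
Complete Bouguer anomaly = -159.89 + 4.89 = -155.00 mGal

-155.0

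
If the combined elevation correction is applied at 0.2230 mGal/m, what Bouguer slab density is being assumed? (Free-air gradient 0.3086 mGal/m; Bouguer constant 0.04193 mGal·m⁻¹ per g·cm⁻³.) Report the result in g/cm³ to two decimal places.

2.04

0.2230 = 0.3086 − 0.04193 × ρ
ρ = (0.3086 − 0.2230) / 0.04193 = 2.04 g/cm³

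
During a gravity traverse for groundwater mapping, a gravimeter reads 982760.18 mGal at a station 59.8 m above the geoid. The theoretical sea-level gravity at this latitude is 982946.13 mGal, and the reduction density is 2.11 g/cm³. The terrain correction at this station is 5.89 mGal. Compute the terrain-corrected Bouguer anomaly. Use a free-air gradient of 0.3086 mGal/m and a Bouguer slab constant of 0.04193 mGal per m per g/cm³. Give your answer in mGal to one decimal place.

Free-air correction = 0.3086 × 59.8 = 18.45 mGal
Free-air anomaly = 982760.18 − 982946.13 + (18.45) = -167.50 mGal
Bouguer slab correction = 0.04193 × 2.11 × 59.8 = 5.29 mGal
Simple Bouguer anomaly = -167.50 − (5.29) = -172.79 mGal
Complete Bouguer anomaly = -172.79 + 5.89 = -166.90 mGal

-166.9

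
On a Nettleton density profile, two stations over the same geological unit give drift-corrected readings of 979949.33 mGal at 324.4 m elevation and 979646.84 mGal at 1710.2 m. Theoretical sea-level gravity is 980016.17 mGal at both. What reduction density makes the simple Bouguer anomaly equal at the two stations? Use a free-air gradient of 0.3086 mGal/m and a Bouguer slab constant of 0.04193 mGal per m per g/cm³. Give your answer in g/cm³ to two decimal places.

2.15

Δg_obs = 979646.84 − 979949.33 = -302.49 mGal over Δh = 1710.2 − 324.4 = 1385.8 m
Equal Bouguer anomalies ⇒ Δg_obs + (0.3086 − 0.04193ρ)·Δh = 0
0.3086 − 0.04193ρ = −Δg_obs/Δh = 0.21828
ρ = (0.3086 − 0.21828) / 0.04193 = 2.15 g/cm³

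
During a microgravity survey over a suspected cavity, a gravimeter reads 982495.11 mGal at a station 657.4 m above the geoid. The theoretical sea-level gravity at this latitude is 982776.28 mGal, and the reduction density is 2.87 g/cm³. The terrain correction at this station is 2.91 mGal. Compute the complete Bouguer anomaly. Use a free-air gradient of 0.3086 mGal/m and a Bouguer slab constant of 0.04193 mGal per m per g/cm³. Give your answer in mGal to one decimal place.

-154.5

Free-air correction = 0.3086 × 657.4 = 202.87 mGal
Free-air anomaly = 982495.11 − 982776.28 + (202.87) = -78.30 mGal
Bouguer slab correction = 0.04193 × 2.87 × 657.4 = 79.11 mGal
Simple Bouguer anomaly = -78.30 − (79.11) = -157.41 mGal
Complete Bouguer anomaly = -157.41 + 2.91 = -154.50 mGal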